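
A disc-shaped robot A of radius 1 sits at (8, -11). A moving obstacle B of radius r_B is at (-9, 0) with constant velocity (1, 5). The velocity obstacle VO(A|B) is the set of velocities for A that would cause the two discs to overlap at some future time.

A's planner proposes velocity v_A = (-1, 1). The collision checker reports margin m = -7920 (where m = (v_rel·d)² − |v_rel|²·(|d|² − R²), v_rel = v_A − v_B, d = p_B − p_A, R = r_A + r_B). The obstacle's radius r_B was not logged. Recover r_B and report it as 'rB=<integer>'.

m = -7920
d = (-17, 11);  v_rel = (-2, -4),  |v_rel|² = 20
v_rel×d = (-2)·(11) − (-4)·(-17) = -90
since m = R²·20 − (-90)²:  R² = (8100 + -7920) / 20 = 9
R = √9 = 3  ⇒  r_B = 3 − 1 = 2

rB=2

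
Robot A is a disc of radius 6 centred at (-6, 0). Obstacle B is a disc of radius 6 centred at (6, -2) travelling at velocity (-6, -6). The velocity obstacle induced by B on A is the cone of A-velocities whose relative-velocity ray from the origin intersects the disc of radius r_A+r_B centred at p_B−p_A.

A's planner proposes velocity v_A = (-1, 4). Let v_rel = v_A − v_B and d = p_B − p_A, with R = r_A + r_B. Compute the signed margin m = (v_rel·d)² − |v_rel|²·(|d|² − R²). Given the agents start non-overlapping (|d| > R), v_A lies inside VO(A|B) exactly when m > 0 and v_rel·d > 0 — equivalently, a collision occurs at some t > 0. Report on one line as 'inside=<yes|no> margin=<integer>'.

d = (12, -2),  |d|² = 148;  R = 6+6 = 12,  c = 148−12² = 4
v_rel = (5, 10),  |v_rel|² = 125;  v_rel·d = (5)·(12) + (10)·(-2) = 40
125·t² − 80·t + 4 = 0  ⇒  m = 40² − 125·4 = 1100
m = 1100 > 0,  v_rel·d = 40 > 0  ⇒  inside

inside=yes margin=1100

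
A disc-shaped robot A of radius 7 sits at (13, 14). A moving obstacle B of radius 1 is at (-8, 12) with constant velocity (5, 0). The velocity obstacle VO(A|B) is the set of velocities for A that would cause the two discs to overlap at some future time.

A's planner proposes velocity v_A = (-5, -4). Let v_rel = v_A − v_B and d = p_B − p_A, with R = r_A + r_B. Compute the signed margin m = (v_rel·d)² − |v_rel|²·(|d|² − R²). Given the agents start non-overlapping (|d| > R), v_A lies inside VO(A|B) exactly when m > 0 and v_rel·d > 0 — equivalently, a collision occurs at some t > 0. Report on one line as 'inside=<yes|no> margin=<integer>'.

d = (-21, -2),  |d|² = 445;  R = 7+1 = 8,  c = 445−8² = 381
v_rel = (-10, -4),  |v_rel|² = 116;  v_rel·d = (-10)·(-21) + (-4)·(-2) = 218
116·t² − 436·t + 381 = 0  ⇒  m = 218² − 116·381 = 3328
m = 3328 > 0,  v_rel·d = 218 > 0  ⇒  inside

inside=yes margin=3328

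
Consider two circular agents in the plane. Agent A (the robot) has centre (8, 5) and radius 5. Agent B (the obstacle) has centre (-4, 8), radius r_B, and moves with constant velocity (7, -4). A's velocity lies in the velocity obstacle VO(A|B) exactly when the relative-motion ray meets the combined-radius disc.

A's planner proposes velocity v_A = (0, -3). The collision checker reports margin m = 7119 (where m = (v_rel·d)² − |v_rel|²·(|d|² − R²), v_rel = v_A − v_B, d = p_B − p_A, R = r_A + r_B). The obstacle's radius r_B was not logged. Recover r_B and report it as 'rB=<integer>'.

m = 7119
d = (-12, 3);  v_rel = (-7, 1),  |v_rel|² = 50
v_rel×d = (-7)·(3) − (1)·(-12) = -9
since m = R²·50 − (-9)²:  R² = (81 + 7119) / 50 = 144
R = √144 = 12  ⇒  r_B = 12 − 5 = 7

rB=7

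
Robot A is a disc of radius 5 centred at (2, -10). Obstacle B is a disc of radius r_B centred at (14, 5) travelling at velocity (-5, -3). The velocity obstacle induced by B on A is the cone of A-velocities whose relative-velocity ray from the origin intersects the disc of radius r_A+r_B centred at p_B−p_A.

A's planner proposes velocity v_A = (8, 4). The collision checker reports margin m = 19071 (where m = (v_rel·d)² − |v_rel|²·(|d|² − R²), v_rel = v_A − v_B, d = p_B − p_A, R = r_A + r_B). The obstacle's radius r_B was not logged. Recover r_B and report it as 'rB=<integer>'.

m = 19071
d = (12, 15);  v_rel = (13, 7),  |v_rel|² = 218
v_rel×d = (13)·(15) − (7)·(12) = 111
since m = R²·218 − 111²:  R² = (12321 + 19071) / 218 = 144
R = √144 = 12  ⇒  r_B = 12 − 5 = 7

rB=7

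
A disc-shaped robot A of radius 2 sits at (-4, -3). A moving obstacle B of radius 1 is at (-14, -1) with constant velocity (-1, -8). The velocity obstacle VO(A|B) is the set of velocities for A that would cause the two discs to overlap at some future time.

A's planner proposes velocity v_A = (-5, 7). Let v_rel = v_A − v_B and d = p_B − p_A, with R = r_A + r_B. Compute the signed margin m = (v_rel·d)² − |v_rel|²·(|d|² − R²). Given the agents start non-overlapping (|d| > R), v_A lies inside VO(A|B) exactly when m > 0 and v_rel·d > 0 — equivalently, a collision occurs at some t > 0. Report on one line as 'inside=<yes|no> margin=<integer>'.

d = (-10, 2),  |d|² = 104;  R = 2+1 = 3,  c = 104−3² = 95
v_rel = (-4, 15),  |v_rel|² = 241;  v_rel·d = (-4)·(-10) + (15)·(2) = 70
241·t² − 140·t + 95 = 0  ⇒  m = 70² − 241·95 = -17995
m = -17995 < 0,  v_rel·d = 70 > 0  ⇒  outside

inside=no margin=-17995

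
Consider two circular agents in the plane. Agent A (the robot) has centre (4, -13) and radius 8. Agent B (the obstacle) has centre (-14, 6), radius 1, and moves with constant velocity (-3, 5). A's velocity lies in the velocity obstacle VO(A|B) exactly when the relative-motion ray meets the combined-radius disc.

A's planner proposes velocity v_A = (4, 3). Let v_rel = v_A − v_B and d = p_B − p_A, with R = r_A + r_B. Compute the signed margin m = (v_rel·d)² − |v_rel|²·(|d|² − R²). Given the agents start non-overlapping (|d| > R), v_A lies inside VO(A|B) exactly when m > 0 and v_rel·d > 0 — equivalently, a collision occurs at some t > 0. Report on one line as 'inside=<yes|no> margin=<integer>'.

d = (-18, 19),  |d|² = 685;  R = 8+1 = 9,  c = 685−9² = 604
v_rel = (7, -2),  |v_rel|² = 53;  v_rel·d = (7)·(-18) + (-2)·(19) = -164
53·t² + 328·t + 604 = 0  ⇒  m = (-164)² − 53·604 = -5116
m = -5116 < 0,  v_rel·d = -164 < 0  ⇒  outside

inside=no margin=-5116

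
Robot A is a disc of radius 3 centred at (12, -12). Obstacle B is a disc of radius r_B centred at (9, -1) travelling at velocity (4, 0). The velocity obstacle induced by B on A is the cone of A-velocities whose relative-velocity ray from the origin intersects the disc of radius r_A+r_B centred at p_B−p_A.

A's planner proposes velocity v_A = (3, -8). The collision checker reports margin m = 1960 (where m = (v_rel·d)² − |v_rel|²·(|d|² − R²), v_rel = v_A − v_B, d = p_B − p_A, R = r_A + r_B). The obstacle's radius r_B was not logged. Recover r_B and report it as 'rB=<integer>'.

m = 1960
d = (-3, 11);  v_rel = (-1, -8),  |v_rel|² = 65
v_rel×d = (-1)·(11) − (-8)·(-3) = -35
since m = R²·65 − (-35)²:  R² = (1225 + 1960) / 65 = 49
R = √49 = 7  ⇒  r_B = 7 − 3 = 4

rB=4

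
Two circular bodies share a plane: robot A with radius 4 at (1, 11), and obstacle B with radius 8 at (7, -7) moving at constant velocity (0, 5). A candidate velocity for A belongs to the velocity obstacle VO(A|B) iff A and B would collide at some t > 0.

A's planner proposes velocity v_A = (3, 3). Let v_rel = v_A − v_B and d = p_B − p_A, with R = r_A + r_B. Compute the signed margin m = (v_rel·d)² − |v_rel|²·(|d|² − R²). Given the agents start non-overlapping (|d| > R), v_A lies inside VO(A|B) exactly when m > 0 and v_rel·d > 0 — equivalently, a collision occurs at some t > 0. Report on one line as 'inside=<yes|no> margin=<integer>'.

d = (6, -18),  |d|² = 360;  R = 4+8 = 12,  c = 360−12² = 216
v_rel = (3, -2),  |v_rel|² = 13;  v_rel·d = (3)·(6) + (-2)·(-18) = 54
13·t² − 108·t + 216 = 0  ⇒  m = 54² − 13·216 = 108
m = 108 > 0,  v_rel·d = 54 > 0  ⇒  inside

inside=yes margin=108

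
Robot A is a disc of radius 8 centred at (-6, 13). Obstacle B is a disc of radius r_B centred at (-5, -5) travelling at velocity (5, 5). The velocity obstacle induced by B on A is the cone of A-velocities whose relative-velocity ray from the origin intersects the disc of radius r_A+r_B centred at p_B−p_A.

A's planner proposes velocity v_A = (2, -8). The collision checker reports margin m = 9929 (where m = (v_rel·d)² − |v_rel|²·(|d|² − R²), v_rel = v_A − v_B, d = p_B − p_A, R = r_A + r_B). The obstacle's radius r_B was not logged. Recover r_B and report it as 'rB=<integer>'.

m = 9929
d = (1, -18);  v_rel = (-3, -13),  |v_rel|² = 178
v_rel×d = (-3)·(-18) − (-13)·(1) = 67
since m = R²·178 − 67²:  R² = (4489 + 9929) / 178 = 81
R = √81 = 9  ⇒  r_B = 9 − 8 = 1

rB=1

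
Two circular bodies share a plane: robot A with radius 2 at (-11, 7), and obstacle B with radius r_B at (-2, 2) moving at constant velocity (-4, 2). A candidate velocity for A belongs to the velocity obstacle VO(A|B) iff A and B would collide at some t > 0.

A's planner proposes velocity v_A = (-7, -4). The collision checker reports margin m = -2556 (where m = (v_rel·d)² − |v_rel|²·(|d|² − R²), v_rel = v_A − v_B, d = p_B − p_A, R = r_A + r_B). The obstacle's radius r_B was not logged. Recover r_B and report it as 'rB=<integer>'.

m = -2556
d = (9, -5);  v_rel = (-3, -6),  |v_rel|² = 45
v_rel×d = (-3)·(-5) − (-6)·(9) = 69
since m = R²·45 − 69²:  R² = (4761 + -2556) / 45 = 49
R = √49 = 7  ⇒  r_B = 7 − 2 = 5

rB=5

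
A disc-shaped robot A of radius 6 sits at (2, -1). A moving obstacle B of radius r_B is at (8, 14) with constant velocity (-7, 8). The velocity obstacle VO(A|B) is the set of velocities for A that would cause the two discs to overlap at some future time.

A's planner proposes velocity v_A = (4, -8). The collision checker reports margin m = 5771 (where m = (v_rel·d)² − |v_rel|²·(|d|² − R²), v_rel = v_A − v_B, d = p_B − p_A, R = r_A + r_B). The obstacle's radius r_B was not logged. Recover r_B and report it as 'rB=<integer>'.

m = 5771
d = (6, 15);  v_rel = (11, -16),  |v_rel|² = 377
v_rel×d = (11)·(15) − (-16)·(6) = 261
since m = R²·377 − 261²:  R² = (68121 + 5771) / 377 = 196
R = √196 = 14  ⇒  r_B = 14 − 6 = 8

rB=8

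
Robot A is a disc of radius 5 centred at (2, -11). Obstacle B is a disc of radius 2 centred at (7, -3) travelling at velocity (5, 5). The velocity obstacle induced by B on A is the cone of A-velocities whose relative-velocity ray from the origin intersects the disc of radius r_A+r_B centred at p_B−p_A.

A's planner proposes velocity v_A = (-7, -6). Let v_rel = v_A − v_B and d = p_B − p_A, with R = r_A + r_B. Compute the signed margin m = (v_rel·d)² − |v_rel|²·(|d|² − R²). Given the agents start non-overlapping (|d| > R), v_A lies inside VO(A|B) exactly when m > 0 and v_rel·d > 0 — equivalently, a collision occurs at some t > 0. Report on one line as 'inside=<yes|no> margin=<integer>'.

d = (5, 8),  |d|² = 89;  R = 5+2 = 7,  c = 89−7² = 40
v_rel = (-12, -11),  |v_rel|² = 265;  v_rel·d = (-12)·(5) + (-11)·(8) = -148
265·t² + 296·t + 40 = 0  ⇒  m = (-148)² − 265·40 = 11304
m = 11304 > 0,  v_rel·d = -148 < 0  ⇒  outside

inside=no margin=11304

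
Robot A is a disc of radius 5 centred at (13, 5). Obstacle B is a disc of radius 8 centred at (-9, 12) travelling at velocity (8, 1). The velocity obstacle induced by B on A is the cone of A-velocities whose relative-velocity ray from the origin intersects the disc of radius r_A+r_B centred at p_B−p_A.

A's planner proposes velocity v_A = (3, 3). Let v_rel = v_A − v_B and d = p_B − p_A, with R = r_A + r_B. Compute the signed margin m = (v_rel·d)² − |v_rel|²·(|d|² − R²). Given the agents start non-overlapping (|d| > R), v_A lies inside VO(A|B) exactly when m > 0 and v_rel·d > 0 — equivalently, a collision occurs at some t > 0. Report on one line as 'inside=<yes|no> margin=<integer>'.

d = (-22, 7),  |d|² = 533;  R = 5+8 = 13,  c = 533−13² = 364
v_rel = (-5, 2),  |v_rel|² = 29;  v_rel·d = (-5)·(-22) + (2)·(7) = 124
29·t² − 248·t + 364 = 0  ⇒  m = 124² − 29·364 = 4820
m = 4820 > 0,  v_rel·d = 124 > 0  ⇒  inside

inside=yes margin=4820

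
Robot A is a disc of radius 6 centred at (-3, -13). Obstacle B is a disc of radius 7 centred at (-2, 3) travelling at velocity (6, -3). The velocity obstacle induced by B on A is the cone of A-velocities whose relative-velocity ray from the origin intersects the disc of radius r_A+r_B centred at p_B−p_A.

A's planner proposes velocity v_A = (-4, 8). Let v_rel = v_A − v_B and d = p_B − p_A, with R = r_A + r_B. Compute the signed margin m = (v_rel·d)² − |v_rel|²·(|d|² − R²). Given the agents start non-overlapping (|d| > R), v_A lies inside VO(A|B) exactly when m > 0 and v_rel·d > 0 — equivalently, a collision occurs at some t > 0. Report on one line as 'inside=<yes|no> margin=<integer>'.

d = (1, 16),  |d|² = 257;  R = 6+7 = 13,  c = 257−13² = 88
v_rel = (-10, 11),  |v_rel|² = 221;  v_rel·d = (-10)·(1) + (11)·(16) = 166
221·t² − 332·t + 88 = 0  ⇒  m = 166² − 221·88 = 8108
m = 8108 > 0,  v_rel·d = 166 > 0  ⇒  inside

inside=yes margin=8108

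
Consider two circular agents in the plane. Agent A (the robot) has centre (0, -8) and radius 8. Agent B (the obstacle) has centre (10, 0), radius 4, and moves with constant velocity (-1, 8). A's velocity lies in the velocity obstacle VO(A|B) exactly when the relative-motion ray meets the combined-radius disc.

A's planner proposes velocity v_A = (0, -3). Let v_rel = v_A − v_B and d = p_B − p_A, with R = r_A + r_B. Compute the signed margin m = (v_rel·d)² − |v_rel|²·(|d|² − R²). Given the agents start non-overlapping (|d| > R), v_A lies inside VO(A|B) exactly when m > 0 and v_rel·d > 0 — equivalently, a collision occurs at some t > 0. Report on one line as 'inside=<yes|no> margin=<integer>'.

d = (10, 8),  |d|² = 164;  R = 8+4 = 12,  c = 164−12² = 20
v_rel = (1, -11),  |v_rel|² = 122;  v_rel·d = (1)·(10) + (-11)·(8) = -78
122·t² + 156·t + 20 = 0  ⇒  m = (-78)² − 122·20 = 3644
m = 3644 > 0,  v_rel·d = -78 < 0  ⇒  outside

inside=no margin=3644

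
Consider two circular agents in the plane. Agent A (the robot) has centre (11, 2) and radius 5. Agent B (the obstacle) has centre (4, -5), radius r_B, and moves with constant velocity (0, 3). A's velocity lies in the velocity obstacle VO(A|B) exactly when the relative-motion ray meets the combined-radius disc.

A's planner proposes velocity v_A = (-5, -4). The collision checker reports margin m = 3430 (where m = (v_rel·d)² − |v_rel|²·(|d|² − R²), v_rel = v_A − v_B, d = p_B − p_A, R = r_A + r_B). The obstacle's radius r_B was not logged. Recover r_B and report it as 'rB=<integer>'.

m = 3430
d = (-7, -7);  v_rel = (-5, -7),  |v_rel|² = 74
v_rel×d = (-5)·(-7) − (-7)·(-7) = -14
since m = R²·74 − (-14)²:  R² = (196 + 3430) / 74 = 49
R = √49 = 7  ⇒  r_B = 7 − 5 = 2

rB=2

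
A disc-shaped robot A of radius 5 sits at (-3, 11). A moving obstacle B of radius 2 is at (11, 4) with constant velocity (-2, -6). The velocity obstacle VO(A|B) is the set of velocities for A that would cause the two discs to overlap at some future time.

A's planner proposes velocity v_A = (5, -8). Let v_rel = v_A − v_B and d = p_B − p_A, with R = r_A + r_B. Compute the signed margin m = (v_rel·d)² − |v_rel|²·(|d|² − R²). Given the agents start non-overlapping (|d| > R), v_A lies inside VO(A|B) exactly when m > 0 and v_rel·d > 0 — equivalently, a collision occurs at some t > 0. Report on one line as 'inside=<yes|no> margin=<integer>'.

d = (14, -7),  |d|² = 245;  R = 5+2 = 7,  c = 245−7² = 196
v_rel = (7, -2),  |v_rel|² = 53;  v_rel·d = (7)·(14) + (-2)·(-7) = 112
53·t² − 224·t + 196 = 0  ⇒  m = 112² − 53·196 = 2156
m = 2156 > 0,  v_rel·d = 112 > 0  ⇒  inside

inside=yes margin=2156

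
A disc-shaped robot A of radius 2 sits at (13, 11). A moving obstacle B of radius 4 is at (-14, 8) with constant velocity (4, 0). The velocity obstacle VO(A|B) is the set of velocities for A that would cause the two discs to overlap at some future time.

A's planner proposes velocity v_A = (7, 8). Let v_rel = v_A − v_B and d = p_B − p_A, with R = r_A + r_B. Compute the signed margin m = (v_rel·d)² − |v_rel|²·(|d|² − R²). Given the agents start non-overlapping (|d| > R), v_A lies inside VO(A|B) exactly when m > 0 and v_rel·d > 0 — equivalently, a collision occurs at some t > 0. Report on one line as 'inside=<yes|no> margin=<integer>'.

d = (-27, -3),  |d|² = 738;  R = 2+4 = 6,  c = 738−6² = 702
v_rel = (3, 8),  |v_rel|² = 73;  v_rel·d = (3)·(-27) + (8)·(-3) = -105
73·t² + 210·t + 702 = 0  ⇒  m = (-105)² − 73·702 = -40221
m = -40221 < 0,  v_rel·d = -105 < 0  ⇒  outside

inside=no margin=-40221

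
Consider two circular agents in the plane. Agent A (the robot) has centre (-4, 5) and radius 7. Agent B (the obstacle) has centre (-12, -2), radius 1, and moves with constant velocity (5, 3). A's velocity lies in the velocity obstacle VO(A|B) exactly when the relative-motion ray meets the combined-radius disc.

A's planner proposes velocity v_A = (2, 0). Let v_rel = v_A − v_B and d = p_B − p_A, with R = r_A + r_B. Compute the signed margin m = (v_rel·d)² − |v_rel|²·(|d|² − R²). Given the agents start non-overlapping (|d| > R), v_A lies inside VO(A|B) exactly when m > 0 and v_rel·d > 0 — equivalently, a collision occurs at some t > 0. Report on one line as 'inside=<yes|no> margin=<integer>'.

d = (-8, -7),  |d|² = 113;  R = 7+1 = 8,  c = 113−8² = 49
v_rel = (-3, -3),  |v_rel|² = 18;  v_rel·d = (-3)·(-8) + (-3)·(-7) = 45
18·t² − 90·t + 49 = 0  ⇒  m = 45² − 18·49 = 1143
m = 1143 > 0,  v_rel·d = 45 > 0  ⇒  inside

inside=yes margin=1143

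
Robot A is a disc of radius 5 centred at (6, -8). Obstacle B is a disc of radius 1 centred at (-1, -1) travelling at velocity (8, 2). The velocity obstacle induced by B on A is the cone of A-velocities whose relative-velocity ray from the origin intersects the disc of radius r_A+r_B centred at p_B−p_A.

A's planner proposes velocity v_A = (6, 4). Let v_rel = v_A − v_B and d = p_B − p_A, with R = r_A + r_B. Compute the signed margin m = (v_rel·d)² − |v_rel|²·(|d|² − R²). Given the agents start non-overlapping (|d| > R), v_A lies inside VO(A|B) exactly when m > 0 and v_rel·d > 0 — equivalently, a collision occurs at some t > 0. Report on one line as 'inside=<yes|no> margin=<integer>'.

d = (-7, 7),  |d|² = 98;  R = 5+1 = 6,  c = 98−6² = 62
v_rel = (-2, 2),  |v_rel|² = 8;  v_rel·d = (-2)·(-7) + (2)·(7) = 28
8·t² − 56·t + 62 = 0  ⇒  m = 28² − 8·62 = 288
m = 288 > 0,  v_rel·d = 28 > 0  ⇒  inside

inside=yes margin=288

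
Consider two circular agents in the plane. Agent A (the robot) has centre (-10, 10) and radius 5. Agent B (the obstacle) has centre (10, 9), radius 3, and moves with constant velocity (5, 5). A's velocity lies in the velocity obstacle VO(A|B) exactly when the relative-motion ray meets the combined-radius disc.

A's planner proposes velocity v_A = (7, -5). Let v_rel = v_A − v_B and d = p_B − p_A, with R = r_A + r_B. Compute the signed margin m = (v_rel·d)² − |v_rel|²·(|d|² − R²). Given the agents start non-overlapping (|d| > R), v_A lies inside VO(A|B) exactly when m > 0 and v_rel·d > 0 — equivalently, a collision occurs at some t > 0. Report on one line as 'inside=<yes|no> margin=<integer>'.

d = (20, -1),  |d|² = 401;  R = 5+3 = 8,  c = 401−8² = 337
v_rel = (2, -10),  |v_rel|² = 104;  v_rel·d = (2)·(20) + (-10)·(-1) = 50
104·t² − 100·t + 337 = 0  ⇒  m = 50² − 104·337 = -32548
m = -32548 < 0,  v_rel·d = 50 > 0  ⇒  outside

inside=no margin=-32548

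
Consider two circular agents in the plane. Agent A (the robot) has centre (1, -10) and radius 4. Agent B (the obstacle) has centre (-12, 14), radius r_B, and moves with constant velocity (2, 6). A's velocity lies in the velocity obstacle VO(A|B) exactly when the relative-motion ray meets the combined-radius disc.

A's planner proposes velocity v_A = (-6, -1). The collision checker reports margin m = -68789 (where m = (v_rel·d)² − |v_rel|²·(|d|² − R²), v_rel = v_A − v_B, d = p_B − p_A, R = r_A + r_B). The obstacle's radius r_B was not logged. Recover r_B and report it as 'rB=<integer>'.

m = -68789
d = (-13, 24);  v_rel = (-8, -7),  |v_rel|² = 113
v_rel×d = (-8)·(24) − (-7)·(-13) = -283
since m = R²·113 − (-283)²:  R² = (80089 + -68789) / 113 = 100
R = √100 = 10  ⇒  r_B = 10 − 4 = 6

rB=6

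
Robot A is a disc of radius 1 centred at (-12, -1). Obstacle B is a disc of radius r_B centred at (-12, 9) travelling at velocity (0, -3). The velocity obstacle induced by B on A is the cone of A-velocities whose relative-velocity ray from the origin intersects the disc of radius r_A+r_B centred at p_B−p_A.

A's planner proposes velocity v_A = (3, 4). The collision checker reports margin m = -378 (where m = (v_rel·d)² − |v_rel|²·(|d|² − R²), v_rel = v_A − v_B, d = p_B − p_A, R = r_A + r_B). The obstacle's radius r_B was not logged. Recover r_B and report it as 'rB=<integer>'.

m = -378
d = (0, 10);  v_rel = (3, 7),  |v_rel|² = 58
v_rel×d = (3)·(10) − (7)·(0) = 30
since m = R²·58 − 30²:  R² = (900 + -378) / 58 = 9
R = √9 = 3  ⇒  r_B = 3 − 1 = 2

rB=2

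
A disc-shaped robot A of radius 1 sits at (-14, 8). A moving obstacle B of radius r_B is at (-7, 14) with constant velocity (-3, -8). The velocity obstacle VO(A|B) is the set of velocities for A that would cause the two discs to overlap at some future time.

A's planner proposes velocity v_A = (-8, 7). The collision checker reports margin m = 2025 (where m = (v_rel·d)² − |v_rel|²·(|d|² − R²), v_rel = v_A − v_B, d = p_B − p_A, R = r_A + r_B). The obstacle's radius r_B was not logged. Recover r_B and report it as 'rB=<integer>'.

m = 2025
d = (7, 6);  v_rel = (-5, 15),  |v_rel|² = 250
v_rel×d = (-5)·(6) − (15)·(7) = -135
since m = R²·250 − (-135)²:  R² = (18225 + 2025) / 250 = 81
R = √81 = 9  ⇒  r_B = 9 − 1 = 8

rB=8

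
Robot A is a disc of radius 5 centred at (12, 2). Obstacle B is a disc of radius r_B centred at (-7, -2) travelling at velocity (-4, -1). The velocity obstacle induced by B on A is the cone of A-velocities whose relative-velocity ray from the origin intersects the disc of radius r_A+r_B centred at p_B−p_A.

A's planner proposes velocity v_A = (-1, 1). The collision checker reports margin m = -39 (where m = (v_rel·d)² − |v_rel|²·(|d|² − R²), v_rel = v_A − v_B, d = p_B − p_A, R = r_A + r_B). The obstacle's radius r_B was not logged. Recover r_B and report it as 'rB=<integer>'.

m = -39
d = (-19, -4);  v_rel = (3, 2),  |v_rel|² = 13
v_rel×d = (3)·(-4) − (2)·(-19) = 26
since m = R²·13 − 26²:  R² = (676 + -39) / 13 = 49
R = √49 = 7  ⇒  r_B = 7 − 5 = 2

rB=2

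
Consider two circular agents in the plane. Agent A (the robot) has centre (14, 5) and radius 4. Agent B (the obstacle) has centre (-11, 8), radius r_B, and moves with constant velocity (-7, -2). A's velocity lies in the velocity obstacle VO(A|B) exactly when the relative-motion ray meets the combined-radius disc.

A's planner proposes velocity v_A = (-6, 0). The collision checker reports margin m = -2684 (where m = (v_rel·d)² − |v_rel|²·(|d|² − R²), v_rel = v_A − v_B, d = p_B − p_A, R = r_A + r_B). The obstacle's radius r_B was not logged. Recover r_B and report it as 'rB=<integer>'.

m = -2684
d = (-25, 3);  v_rel = (1, 2),  |v_rel|² = 5
v_rel×d = (1)·(3) − (2)·(-25) = 53
since m = R²·5 − 53²:  R² = (2809 + -2684) / 5 = 25
R = √25 = 5  ⇒  r_B = 5 − 4 = 1

rB=1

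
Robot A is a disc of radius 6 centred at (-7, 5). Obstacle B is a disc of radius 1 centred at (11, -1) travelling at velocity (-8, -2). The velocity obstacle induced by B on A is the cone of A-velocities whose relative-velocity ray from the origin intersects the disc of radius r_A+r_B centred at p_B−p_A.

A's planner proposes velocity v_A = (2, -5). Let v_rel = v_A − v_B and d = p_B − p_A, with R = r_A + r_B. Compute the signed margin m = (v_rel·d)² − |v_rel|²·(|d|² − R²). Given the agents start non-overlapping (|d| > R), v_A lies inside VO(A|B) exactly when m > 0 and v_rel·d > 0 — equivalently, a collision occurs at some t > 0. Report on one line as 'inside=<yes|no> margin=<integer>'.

d = (18, -6),  |d|² = 360;  R = 6+1 = 7,  c = 360−7² = 311
v_rel = (10, -3),  |v_rel|² = 109;  v_rel·d = (10)·(18) + (-3)·(-6) = 198
109·t² − 396·t + 311 = 0  ⇒  m = 198² − 109·311 = 5305
m = 5305 > 0,  v_rel·d = 198 > 0  ⇒  inside

inside=yes margin=5305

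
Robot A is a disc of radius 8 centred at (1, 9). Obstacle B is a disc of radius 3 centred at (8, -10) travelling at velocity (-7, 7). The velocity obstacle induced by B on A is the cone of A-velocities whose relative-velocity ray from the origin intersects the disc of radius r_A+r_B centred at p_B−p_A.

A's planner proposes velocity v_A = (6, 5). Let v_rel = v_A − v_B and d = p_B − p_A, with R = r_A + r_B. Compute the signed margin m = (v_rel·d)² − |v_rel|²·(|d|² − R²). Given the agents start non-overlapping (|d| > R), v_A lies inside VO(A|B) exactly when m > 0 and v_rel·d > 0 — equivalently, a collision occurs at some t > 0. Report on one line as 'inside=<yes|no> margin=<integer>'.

d = (7, -19),  |d|² = 410;  R = 8+3 = 11,  c = 410−11² = 289
v_rel = (13, -2),  |v_rel|² = 173;  v_rel·d = (13)·(7) + (-2)·(-19) = 129
173·t² − 258·t + 289 = 0  ⇒  m = 129² − 173·289 = -33356
m = -33356 < 0,  v_rel·d = 129 > 0  ⇒  outside

inside=no margin=-33356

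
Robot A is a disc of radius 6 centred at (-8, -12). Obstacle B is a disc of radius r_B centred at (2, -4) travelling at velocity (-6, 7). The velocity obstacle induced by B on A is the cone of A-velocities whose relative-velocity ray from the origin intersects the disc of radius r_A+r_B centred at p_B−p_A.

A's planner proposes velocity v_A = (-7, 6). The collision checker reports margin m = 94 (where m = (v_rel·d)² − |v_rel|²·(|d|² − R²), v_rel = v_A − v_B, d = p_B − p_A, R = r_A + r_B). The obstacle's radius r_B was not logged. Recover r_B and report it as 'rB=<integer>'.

m = 94
d = (10, 8);  v_rel = (-1, -1),  |v_rel|² = 2
v_rel×d = (-1)·(8) − (-1)·(10) = 2
since m = R²·2 − 2²:  R² = (4 + 94) / 2 = 49
R = √49 = 7  ⇒  r_B = 7 − 6 = 1

rB=1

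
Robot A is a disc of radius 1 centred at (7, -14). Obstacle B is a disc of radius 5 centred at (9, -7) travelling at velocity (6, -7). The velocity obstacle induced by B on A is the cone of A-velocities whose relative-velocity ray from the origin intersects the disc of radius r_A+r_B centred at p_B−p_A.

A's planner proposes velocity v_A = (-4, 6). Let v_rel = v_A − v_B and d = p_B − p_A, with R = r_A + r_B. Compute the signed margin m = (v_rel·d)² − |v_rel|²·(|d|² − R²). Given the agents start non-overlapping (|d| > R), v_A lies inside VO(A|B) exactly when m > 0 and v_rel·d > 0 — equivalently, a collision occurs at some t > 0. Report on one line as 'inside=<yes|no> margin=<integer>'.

d = (2, 7),  |d|² = 53;  R = 1+5 = 6,  c = 53−6² = 17
v_rel = (-10, 13),  |v_rel|² = 269;  v_rel·d = (-10)·(2) + (13)·(7) = 71
269·t² − 142·t + 17 = 0  ⇒  m = 71² − 269·17 = 468
m = 468 > 0,  v_rel·d = 71 > 0  ⇒  inside

inside=yes margin=468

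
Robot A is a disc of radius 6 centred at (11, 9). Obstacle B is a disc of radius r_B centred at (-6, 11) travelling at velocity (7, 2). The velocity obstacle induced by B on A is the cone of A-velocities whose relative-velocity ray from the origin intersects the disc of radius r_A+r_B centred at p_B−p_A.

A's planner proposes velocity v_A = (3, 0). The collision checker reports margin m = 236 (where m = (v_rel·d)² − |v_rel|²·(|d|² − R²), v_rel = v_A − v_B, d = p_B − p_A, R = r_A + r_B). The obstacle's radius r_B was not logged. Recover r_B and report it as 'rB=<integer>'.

m = 236
d = (-17, 2);  v_rel = (-4, -2),  |v_rel|² = 20
v_rel×d = (-4)·(2) − (-2)·(-17) = -42
since m = R²·20 − (-42)²:  R² = (1764 + 236) / 20 = 100
R = √100 = 10  ⇒  r_B = 10 − 6 = 4

rB=4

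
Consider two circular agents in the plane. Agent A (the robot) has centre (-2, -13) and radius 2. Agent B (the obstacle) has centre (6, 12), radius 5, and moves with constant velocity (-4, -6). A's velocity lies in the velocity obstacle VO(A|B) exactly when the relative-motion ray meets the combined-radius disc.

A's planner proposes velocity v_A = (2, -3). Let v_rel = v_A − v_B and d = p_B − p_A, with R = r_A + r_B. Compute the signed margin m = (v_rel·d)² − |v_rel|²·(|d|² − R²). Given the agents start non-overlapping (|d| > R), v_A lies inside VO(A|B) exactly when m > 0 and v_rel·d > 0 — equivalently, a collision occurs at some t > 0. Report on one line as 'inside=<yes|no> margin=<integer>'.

d = (8, 25),  |d|² = 689;  R = 2+5 = 7,  c = 689−7² = 640
v_rel = (6, 3),  |v_rel|² = 45;  v_rel·d = (6)·(8) + (3)·(25) = 123
45·t² − 246·t + 640 = 0  ⇒  m = 123² − 45·640 = -13671
m = -13671 < 0,  v_rel·d = 123 > 0  ⇒  outside

inside=no margin=-13671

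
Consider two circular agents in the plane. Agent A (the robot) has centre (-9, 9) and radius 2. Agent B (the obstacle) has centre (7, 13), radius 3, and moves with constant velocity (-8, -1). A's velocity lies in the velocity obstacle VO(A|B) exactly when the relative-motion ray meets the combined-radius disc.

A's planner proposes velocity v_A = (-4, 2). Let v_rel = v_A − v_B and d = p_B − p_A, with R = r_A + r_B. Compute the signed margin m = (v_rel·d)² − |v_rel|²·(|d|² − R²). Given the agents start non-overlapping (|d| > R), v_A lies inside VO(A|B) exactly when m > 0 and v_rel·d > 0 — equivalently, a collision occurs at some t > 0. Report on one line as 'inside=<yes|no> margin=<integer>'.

d = (16, 4),  |d|² = 272;  R = 2+3 = 5,  c = 272−5² = 247
v_rel = (4, 3),  |v_rel|² = 25;  v_rel·d = (4)·(16) + (3)·(4) = 76
25·t² − 152·t + 247 = 0  ⇒  m = 76² − 25·247 = -399
m = -399 < 0,  v_rel·d = 76 > 0  ⇒  outside

inside=no margin=-399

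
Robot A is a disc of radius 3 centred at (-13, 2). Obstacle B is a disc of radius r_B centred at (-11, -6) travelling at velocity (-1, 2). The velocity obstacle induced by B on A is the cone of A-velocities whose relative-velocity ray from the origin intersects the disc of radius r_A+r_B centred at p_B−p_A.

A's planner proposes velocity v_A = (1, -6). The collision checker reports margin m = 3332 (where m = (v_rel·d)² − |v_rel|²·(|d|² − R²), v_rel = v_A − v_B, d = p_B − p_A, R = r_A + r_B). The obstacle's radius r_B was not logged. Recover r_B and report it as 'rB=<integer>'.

m = 3332
d = (2, -8);  v_rel = (2, -8),  |v_rel|² = 68
v_rel×d = (2)·(-8) − (-8)·(2) = 0
since m = R²·68 − 0²:  R² = (0 + 3332) / 68 = 49
R = √49 = 7  ⇒  r_B = 7 − 3 = 4

rB=4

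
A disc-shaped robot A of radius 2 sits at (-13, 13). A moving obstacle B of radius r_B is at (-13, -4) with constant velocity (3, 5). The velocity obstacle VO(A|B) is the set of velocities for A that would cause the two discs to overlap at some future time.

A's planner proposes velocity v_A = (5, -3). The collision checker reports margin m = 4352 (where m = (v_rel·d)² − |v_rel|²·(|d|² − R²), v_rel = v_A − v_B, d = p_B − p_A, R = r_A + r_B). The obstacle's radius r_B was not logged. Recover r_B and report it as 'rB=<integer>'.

m = 4352
d = (0, -17);  v_rel = (2, -8),  |v_rel|² = 68
v_rel×d = (2)·(-17) − (-8)·(0) = -34
since m = R²·68 − (-34)²:  R² = (1156 + 4352) / 68 = 81
R = √81 = 9  ⇒  r_B = 9 − 2 = 7

rB=7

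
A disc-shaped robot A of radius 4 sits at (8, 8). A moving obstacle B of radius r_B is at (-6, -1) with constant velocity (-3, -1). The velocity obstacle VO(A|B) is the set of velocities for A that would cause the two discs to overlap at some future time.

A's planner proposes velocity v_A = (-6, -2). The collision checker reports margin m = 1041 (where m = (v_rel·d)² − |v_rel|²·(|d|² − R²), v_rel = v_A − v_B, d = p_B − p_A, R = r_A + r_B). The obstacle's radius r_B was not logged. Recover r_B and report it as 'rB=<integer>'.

m = 1041
d = (-14, -9);  v_rel = (-3, -1),  |v_rel|² = 10
v_rel×d = (-3)·(-9) − (-1)·(-14) = 13
since m = R²·10 − 13²:  R² = (169 + 1041) / 10 = 121
R = √121 = 11  ⇒  r_B = 11 − 4 = 7

rB=7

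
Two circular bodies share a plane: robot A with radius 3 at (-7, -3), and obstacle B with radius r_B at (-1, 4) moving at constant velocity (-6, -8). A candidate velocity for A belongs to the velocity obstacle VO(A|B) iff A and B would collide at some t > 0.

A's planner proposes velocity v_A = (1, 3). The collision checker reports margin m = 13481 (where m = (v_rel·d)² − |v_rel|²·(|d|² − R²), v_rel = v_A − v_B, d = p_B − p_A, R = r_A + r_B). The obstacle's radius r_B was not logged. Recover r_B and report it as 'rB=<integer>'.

m = 13481
d = (6, 7);  v_rel = (7, 11),  |v_rel|² = 170
v_rel×d = (7)·(7) − (11)·(6) = -17
since m = R²·170 − (-17)²:  R² = (289 + 13481) / 170 = 81
R = √81 = 9  ⇒  r_B = 9 − 3 = 6

rB=6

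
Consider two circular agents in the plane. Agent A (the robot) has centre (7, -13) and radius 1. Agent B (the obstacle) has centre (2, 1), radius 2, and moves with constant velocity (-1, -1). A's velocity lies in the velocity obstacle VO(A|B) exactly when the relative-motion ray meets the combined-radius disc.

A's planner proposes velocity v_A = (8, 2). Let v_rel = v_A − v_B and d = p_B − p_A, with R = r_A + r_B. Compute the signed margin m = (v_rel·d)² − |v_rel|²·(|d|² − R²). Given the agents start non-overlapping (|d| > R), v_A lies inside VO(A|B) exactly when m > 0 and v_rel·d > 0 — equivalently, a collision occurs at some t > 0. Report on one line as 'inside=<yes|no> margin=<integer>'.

d = (-5, 14),  |d|² = 221;  R = 1+2 = 3,  c = 221−3² = 212
v_rel = (9, 3),  |v_rel|² = 90;  v_rel·d = (9)·(-5) + (3)·(14) = -3
90·t² + 6·t + 212 = 0  ⇒  m = (-3)² − 90·212 = -19071
m = -19071 < 0,  v_rel·d = -3 < 0  ⇒  outside

inside=no margin=-19071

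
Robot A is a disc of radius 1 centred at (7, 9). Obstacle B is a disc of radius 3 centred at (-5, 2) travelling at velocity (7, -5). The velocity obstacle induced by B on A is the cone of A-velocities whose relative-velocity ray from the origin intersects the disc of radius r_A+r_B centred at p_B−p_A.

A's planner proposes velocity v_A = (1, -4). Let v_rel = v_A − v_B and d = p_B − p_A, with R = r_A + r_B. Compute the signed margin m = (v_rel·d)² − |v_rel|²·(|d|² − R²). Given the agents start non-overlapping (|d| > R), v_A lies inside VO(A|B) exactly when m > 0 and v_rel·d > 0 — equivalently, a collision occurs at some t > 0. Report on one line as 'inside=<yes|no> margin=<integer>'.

d = (-12, -7),  |d|² = 193;  R = 1+3 = 4,  c = 193−4² = 177
v_rel = (-6, 1),  |v_rel|² = 37;  v_rel·d = (-6)·(-12) + (1)·(-7) = 65
37·t² − 130·t + 177 = 0  ⇒  m = 65² − 37·177 = -2324
m = -2324 < 0,  v_rel·d = 65 > 0  ⇒  outside

inside=no margin=-2324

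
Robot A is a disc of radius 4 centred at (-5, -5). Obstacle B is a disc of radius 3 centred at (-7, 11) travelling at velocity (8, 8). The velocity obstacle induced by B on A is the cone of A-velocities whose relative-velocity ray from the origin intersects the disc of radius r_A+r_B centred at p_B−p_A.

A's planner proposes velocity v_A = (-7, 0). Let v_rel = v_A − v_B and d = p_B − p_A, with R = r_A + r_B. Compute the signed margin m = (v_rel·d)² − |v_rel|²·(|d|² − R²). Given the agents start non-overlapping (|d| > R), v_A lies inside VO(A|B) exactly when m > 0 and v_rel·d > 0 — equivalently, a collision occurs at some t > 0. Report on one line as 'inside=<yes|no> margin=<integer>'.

d = (-2, 16),  |d|² = 260;  R = 4+3 = 7,  c = 260−7² = 211
v_rel = (-15, -8),  |v_rel|² = 289;  v_rel·d = (-15)·(-2) + (-8)·(16) = -98
289·t² + 196·t + 211 = 0  ⇒  m = (-98)² − 289·211 = -51375
m = -51375 < 0,  v_rel·d = -98 < 0  ⇒  outside

inside=no margin=-51375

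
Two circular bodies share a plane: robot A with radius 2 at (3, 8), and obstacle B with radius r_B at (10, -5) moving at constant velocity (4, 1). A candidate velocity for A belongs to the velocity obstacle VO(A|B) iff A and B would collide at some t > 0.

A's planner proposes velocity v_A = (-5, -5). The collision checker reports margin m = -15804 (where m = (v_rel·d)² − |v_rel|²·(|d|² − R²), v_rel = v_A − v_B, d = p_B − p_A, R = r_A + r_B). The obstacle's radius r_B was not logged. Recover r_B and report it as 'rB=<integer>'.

m = -15804
d = (7, -13);  v_rel = (-9, -6),  |v_rel|² = 117
v_rel×d = (-9)·(-13) − (-6)·(7) = 159
since m = R²·117 − 159²:  R² = (25281 + -15804) / 117 = 81
R = √81 = 9  ⇒  r_B = 9 − 2 = 7

rB=7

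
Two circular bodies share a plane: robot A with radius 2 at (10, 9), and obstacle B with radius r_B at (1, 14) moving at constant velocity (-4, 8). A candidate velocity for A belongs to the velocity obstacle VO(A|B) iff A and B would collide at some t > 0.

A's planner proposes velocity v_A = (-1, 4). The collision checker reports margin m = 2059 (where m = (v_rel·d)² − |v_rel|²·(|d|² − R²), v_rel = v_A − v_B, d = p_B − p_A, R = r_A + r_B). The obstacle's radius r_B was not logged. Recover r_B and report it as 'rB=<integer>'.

m = 2059
d = (-9, 5);  v_rel = (3, -4),  |v_rel|² = 25
v_rel×d = (3)·(5) − (-4)·(-9) = -21
since m = R²·25 − (-21)²:  R² = (441 + 2059) / 25 = 100
R = √100 = 10  ⇒  r_B = 10 − 2 = 8

rB=8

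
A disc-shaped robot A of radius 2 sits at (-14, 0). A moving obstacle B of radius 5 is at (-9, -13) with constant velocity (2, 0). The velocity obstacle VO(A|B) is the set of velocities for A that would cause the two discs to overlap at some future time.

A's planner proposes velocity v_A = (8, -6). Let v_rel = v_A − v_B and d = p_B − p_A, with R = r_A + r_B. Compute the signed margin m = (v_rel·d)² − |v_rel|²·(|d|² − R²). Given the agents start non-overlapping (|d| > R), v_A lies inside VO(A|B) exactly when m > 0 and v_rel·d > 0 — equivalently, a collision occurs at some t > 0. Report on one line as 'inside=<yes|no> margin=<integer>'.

d = (5, -13),  |d|² = 194;  R = 2+5 = 7,  c = 194−7² = 145
v_rel = (6, -6),  |v_rel|² = 72;  v_rel·d = (6)·(5) + (-6)·(-13) = 108
72·t² − 216·t + 145 = 0  ⇒  m = 108² − 72·145 = 1224
m = 1224 > 0,  v_rel·d = 108 > 0  ⇒  inside

inside=yes margin=1224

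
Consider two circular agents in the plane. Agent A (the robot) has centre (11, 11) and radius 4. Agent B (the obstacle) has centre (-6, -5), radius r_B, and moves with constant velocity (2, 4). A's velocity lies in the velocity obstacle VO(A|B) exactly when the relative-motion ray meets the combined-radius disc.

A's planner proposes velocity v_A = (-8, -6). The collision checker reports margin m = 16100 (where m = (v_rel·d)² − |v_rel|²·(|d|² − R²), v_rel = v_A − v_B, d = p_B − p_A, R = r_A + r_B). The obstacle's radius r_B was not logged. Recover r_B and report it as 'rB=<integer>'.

m = 16100
d = (-17, -16);  v_rel = (-10, -10),  |v_rel|² = 200
v_rel×d = (-10)·(-16) − (-10)·(-17) = -10
since m = R²·200 − (-10)²:  R² = (100 + 16100) / 200 = 81
R = √81 = 9  ⇒  r_B = 9 − 4 = 5

rB=5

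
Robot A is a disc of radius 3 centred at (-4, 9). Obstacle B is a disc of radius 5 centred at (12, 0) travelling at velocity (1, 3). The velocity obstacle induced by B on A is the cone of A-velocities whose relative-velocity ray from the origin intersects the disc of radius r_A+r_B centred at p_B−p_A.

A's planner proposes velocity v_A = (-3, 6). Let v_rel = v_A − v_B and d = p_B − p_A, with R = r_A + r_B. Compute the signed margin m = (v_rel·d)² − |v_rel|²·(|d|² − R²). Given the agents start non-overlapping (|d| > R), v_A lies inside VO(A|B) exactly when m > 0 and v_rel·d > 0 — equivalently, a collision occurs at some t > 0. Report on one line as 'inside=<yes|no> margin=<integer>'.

d = (16, -9),  |d|² = 337;  R = 3+5 = 8,  c = 337−8² = 273
v_rel = (-4, 3),  |v_rel|² = 25;  v_rel·d = (-4)·(16) + (3)·(-9) = -91
25·t² + 182·t + 273 = 0  ⇒  m = (-91)² − 25·273 = 1456
m = 1456 > 0,  v_rel·d = -91 < 0  ⇒  outside

inside=no margin=1456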